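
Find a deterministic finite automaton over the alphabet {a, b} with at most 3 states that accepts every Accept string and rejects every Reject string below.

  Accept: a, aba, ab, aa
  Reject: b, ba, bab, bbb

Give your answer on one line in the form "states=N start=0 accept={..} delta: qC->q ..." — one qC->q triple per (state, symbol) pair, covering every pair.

State merging on the prefix tree: take the shortest (then alphabetical) example prefix whose next move is undefined and point that move at state 0, else 1, else 2, ...; a target is out if some Accept/Reject pair would then sit in one state with the same input left (inseparable). If every existing state is out, open a new one.
a: 0a undefined. 0a->0: no, aba/ba meet in 0 with "ba" left. Open state 1: 0a->1.
b: 0b undefined. 0b->0: no, a/ba meet in 1. 0b->1: no, a/b meet in 1. Open state 2: 0b->2.
aa: 1a undefined. 1a->0: ok.
ab: 1b undefined. 1b->0: ok.
ba: 2a undefined. 2a->0: no, ab/ba meet in 0. 2a->1: no, a/ba meet in 1. 2a->2: ok.
bb: 2b undefined. 2b->0: no, ab/bab meet in 0. 2b->1: no, a/bab meet in 1. 2b->2: ok.
All examples now run through 3 states with every (state, symbol) defined. Accept strings end in {0,1}, Reject strings end in {2}; accept={0,1}.

states=3 start=0 accept={0,1} delta: 0a->1 0b->2 1a->0 1b->0 2a->2 2b->2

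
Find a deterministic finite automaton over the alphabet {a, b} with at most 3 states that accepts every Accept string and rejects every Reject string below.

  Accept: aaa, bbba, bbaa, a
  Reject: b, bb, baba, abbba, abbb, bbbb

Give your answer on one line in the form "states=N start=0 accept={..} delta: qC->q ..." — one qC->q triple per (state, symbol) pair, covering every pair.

states=3 start=0 accept={1} delta: 0a->1 0b->0 1a->1 1b->2 2a->0 2b->1

State merging on the prefix tree: take the shortest (then alphabetical) example prefix whose next move is undefined and point that move at state 0, else 1, else 2, ...; a target is out if some Accept/Reject pair would then sit in one state with the same input left (inseparable). If every existing state is out, open a new one.
a: 0a undefined. 0a->0: no, bbba/abbba meet in 0 with "bbba" left. Open state 1: 0a->1.
b: 0b undefined. 0b->0: ok.
aa: 1a undefined. 1a->0: no, bbaa/b meet in 0. 1a->1: ok.
ab: 1b undefined. 1b->0: no, aaa/baba meet in 1. 1b->1: no, aaa/baba meet in 1. Open state 2: 1b->2.
abb: 2b undefined. 2b->0: no, aaa/abbba meet in 1. 2b->1: ok.
baba: 2a undefined. 2a->0: ok.
All examples now run through 3 states with every (state, symbol) defined. Accept strings end in {1}, Reject strings end in {0,2}; accept={1}.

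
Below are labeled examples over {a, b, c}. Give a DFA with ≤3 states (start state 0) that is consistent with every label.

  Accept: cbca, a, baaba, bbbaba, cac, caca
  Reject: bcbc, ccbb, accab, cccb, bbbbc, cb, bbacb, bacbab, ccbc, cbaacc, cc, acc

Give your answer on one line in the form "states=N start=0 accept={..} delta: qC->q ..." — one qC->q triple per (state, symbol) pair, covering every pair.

Grow the machine one transition at a time. Run the examples from 0; the earliest place one falls off (shortest prefix, ties alphabetical) gets sent to the lowest-numbered state that keeps every Accept/Reject pair distinguishable — a pair clashes when both reach the same state with identical unread suffix — and to a fresh state only if none does.
a: 0a undefined. 0a->0: ok.
b: 0b undefined. 0b->0: ok.
c: 0c undefined. 0c->0: no, cbca/bcbc meet in 0. Open state 1: 0c->1.
ca: 1a undefined. 1a->0: no, cac/bbbbc meet in 1. 1a->1: no, cac/cc meet in 1 with "c" left. Open state 2: 1a->2.
cb: 1b undefined. 1b->0: no, a/cb meet in 0. 1b->1: ok.
cc: 1c undefined. 1c->0: no, cbca/bcbc meet in 0. 1c->1: ok.
cac: 2c undefined. 2c->0: ok.
cbaa: 2a undefined. 2a->0: ok.
accab: 2b undefined. 2b->0: no, a/accab meet in 0. 2b->1: ok.
All examples now run through 3 states with every (state, symbol) defined. Accept strings end in {0,2}, Reject strings end in {1}; accept={0,2}.

states=3 start=0 accept={0,2} delta: 0a->0 0b->0 0c->1 1a->2 1b->1 1c->1 2a->0 2b->1 2c->0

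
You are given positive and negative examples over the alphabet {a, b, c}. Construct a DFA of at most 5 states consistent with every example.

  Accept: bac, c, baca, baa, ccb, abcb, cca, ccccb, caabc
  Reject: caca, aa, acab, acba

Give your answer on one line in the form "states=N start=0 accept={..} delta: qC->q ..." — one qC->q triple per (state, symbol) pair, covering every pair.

Fold the examples into a partial DFA from state 0: repeatedly fix the first undefined (state, symbol) met by the shortest-then-alphabetical prefix, trying targets in increasing order and rejecting any under which an Accept and a Reject string meet in one state with the same remainder; add a state when all current targets are rejected. Accepting states are where Accept strings end.
a: 0a undefined. 0a->0: ok.
b: 0b undefined. 0b->0: no, baa/aa meet in 0. Open state 1: 0b->1.
c: 0c undefined. 0c->0: no, c/caca meet in 0. 0c->1: no, baca/caca meet in 1 with "aca" left. Open state 2: 0c->2.
ba: 1a undefined. 1a->0: no, baa/aa meet in 0. 1a->1: ok.
ca: 2a undefined. 2a->0: no, baa/acab meet in 1. 2a->1: no, baca/caca meet in 1 with "ca" left. 2a->2: no, cca/caca meet in 2 with "ca" left. Open state 3: 2a->3.
cc: 2c undefined. 2c->0: no, cca/aa meet in 0. 2c->1: ok.
abc: 1c undefined. 1c->0: no, bac/aa meet in 0. 1c->1: ok.
acb: 2b undefined. 2b->0: ok.
caa: 3a undefined. 3a->0: ok.
cac: 3c undefined. 3c->0: ok.
ccb: 1b undefined. 1b->0: no, ccb/caca meet in 0. 1b->1: ok.
acab: 3b undefined. 3b->0: ok.
All examples now run through 4 states with every (state, symbol) defined. Accept strings end in {1,2}, Reject strings end in {0}; accept={1,2}.

states=4 start=0 accept={1,2} delta: 0a->0 0b->1 0c->2 1a->1 1b->1 1c->1 2a->3 2b->0 2c->1 3a->0 3b->0 3c->0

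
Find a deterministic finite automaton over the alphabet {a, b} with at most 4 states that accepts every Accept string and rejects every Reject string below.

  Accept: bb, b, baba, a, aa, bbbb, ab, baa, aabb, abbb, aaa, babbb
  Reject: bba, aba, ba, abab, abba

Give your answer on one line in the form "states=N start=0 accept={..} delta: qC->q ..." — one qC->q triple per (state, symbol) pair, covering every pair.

Fold the examples into a partial DFA from state 0: repeatedly fix the first undefined (state, symbol) met by the shortest-then-alphabetical prefix, trying targets in increasing order and rejecting any under which an Accept and a Reject string meet in one state with the same remainder; add a state when all current targets are rejected. Accepting states are where Accept strings end.
a: 0a undefined. 0a->0: ok.
b: 0b undefined. 0b->0: no, bb/bba meet in 0. Open state 1: 0b->1.
ba: 1a undefined. 1a->0: no, b/abab meet in 1. 1a->1: no, bb/abab meet in 1 with "b" left. Open state 2: 1a->2.
bb: 1b undefined. 1b->0: no, bb/bba meet in 0. 1b->1: ok.
baa: 2a undefined. 2a->0: ok.
bab: 2b undefined. 2b->0: no, baba/abab meet in 0. 2b->1: no, bb/abab meet in 1. 2b->2: no, babbb/bba meet in 2. Open state 3: 2b->3.
baba: 3a undefined. 3a->0: ok.
babb: 3b undefined. 3b->0: ok.
All examples now run through 4 states with every (state, symbol) defined. Accept strings end in {0,1}, Reject strings end in {2,3}; accept={0,1}.

states=4 start=0 accept={0,1} delta: 0a->0 0b->1 1a->2 1b->1 2a->0 2b->3 3a->0 3b->0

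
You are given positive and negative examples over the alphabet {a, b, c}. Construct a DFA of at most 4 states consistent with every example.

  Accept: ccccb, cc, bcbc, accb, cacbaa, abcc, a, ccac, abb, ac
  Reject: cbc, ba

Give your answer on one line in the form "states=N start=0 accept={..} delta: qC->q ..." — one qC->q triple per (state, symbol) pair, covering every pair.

states=3 start=0 accept={0,1} delta: 0a->0 0b->1 0c->0 1a->2 1b->0 1c->2 2a->0 2b->0 2c->0

Grow the machine one transition at a time. Run the examples from 0; the earliest place one falls off (shortest prefix, ties alphabetical) gets sent to the lowest-numbered state that keeps every Accept/Reject pair distinguishable — a pair clashes when both reach the same state with identical unread suffix — and to a fresh state only if none does.
a: 0a undefined. 0a->0: ok.
b: 0b undefined. 0b->0: no, bcbc/cbc meet in 0 with "cbc" left. Open state 1: 0b->1.
c: 0c undefined. 0c->0: ok.
ba: 1a undefined. 1a->0: no, cc/ba meet in 0. 1a->1: no, ccccb/ba meet in 1. Open state 2: 1a->2.
bc: 1c undefined. 1c->0: no, cc/cbc meet in 0. 1c->1: no, ccccb/cbc meet in 1. 1c->2: ok.
abb: 1b undefined. 1b->0: ok.
bcb: 2b undefined. 2b->0: ok.
abcc: 2c undefined. 2c->0: ok.
cacbaa: 2a undefined. 2a->0: ok.
All examples now run through 3 states with every (state, symbol) defined. Accept strings end in {0,1}, Reject strings end in {2}; accept={0,1}.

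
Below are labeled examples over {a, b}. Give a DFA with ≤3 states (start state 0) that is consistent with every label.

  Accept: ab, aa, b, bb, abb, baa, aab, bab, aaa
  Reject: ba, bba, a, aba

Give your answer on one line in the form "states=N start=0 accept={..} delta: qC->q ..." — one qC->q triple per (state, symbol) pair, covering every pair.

State merging on the prefix tree: take the shortest (then alphabetical) example prefix whose next move is undefined and point that move at state 0, else 1, else 2, ...; a target is out if some Accept/Reject pair would then sit in one state with the same input left (inseparable). If every existing state is out, open a new one.
a: 0a undefined. 0a->0: no, aa/a meet in 0. Open state 1: 0a->1.
b: 0b undefined. 0b->0: ok.
aa: 1a undefined. 1a->0: no, aaa/ba meet in 1. 1a->1: no, aa/ba meet in 1. Open state 2: 1a->2.
ab: 1b undefined. 1b->0: ok.
aaa: 2a undefined. 2a->0: ok.
aab: 2b undefined. 2b->0: ok.
All examples now run through 3 states with every (state, symbol) defined. Accept strings end in {0,2}, Reject strings end in {1}; accept={0,2}.

states=3 start=0 accept={0,2} delta: 0a->1 0b->0 1a->2 1b->0 2a->0 2b->0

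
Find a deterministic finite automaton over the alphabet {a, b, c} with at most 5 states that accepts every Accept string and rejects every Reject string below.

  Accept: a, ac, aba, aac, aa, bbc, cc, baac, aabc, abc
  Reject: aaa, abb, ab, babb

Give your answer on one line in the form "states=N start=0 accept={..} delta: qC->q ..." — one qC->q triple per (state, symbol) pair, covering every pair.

State merging on the prefix tree: take the shortest (then alphabetical) example prefix whose next move is undefined and point that move at state 0, else 1, else 2, ...; a target is out if some Accept/Reject pair would then sit in one state with the same input left (inseparable). If every existing state is out, open a new one.
a: 0a undefined. 0a->0: no, a/aaa meet in 0. Open state 1: 0a->1.
b: 0b undefined. 0b->0: ok.
c: 0c undefined. 0c->0: ok.
aa: 1a undefined. 1a->0: no, a/aaa meet in 1. 1a->1: no, a/aaa meet in 1. Open state 2: 1a->2.
ab: 1b undefined. 1b->0: no, bbc/abb meet in 0. 1b->1: no, a/abb meet in 1. 1b->2: no, aba/aaa meet in 2 with "a" left. Open state 3: 1b->3.
ac: 1c undefined. 1c->0: ok.
aaa: 2a undefined. 2a->0: no, ac/aaa meet in 0. 2a->1: no, a/aaa meet in 1. 2a->2: no, aa/aaa meet in 2. 2a->3: ok.
aab: 2b undefined. 2b->0: ok.
aac: 2c undefined. 2c->0: ok.
aba: 3a undefined. 3a->0: ok.
abb: 3b undefined. 3b->0: no, ac/abb meet in 0. 3b->1: no, a/abb meet in 1. 3b->2: no, aa/abb meet in 2. 3b->3: ok.
abc: 3c undefined. 3c->0: ok.
All examples now run through 4 states with every (state, symbol) defined. Accept strings end in {0,1,2}, Reject strings end in {3}; accept={0,1,2}.

states=4 start=0 accept={0,1,2} delta: 0a->1 0b->0 0c->0 1a->2 1b->3 1c->0 2a->3 2b->0 2c->0 3a->0 3b->3 3c->0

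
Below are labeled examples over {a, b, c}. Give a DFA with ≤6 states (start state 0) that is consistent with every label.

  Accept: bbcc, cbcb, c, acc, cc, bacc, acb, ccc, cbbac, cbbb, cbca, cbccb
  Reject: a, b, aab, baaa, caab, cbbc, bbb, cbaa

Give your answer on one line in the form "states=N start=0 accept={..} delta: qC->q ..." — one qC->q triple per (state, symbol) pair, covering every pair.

states=4 start=0 accept={1,2} delta: 0a->0 0b->0 0c->1 1a->0 1b->2 1c->1 2a->0 2b->2 2c->3 3a->1 3b->1 3c->1

State merging on the prefix tree: take the shortest (then alphabetical) example prefix whose next move is undefined and point that move at state 0, else 1, else 2, ...; a target is out if some Accept/Reject pair would then sit in one state with the same input left (inseparable). If every existing state is out, open a new one.
a: 0a undefined. 0a->0: ok.
b: 0b undefined. 0b->0: ok.
c: 0c undefined. 0c->0: no, bbcc/a meet in 0. Open state 1: 0c->1.
ca: 1a undefined. 1a->0: ok.
cb: 1b undefined. 1b->0: no, cbcb/a meet in 0. 1b->1: no, bbcc/cbbc meet in 1 with "c" left. Open state 2: 1b->2.
cc: 1c undefined. 1c->0: no, bbcc/a meet in 0. 1c->1: ok.
cba: 2a undefined. 2a->0: ok.
cbb: 2b undefined. 2b->0: no, bbcc/cbbc meet in 1. 2b->1: no, bbcc/cbbc meet in 1. 2b->2: ok.
cbc: 2c undefined. 2c->0: no, cbcb/a meet in 0. 2c->1: no, bbcc/cbbc meet in 1. 2c->2: no, cbcb/cbbc meet in 2. Open state 3: 2c->3.
cbca: 3a undefined. 3a->0: no, cbca/a meet in 0. 3a->1: ok.
cbcb: 3b undefined. 3b->0: no, cbcb/a meet in 0. 3b->1: ok.
cbcc: 3c undefined. 3c->0: no, cbccb/a meet in 0. 3c->1: ok.
All examples now run through 4 states with every (state, symbol) defined. Accept strings end in {1,2}, Reject strings end in {0,3}; accept={1,2}.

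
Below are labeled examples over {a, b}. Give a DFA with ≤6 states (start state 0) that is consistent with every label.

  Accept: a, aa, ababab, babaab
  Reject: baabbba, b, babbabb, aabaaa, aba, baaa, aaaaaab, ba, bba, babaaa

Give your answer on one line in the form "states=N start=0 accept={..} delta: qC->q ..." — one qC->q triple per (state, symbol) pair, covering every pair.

Grow the machine one transition at a time. Run the examples from 0; the earliest place one falls off (shortest prefix, ties alphabetical) gets sent to the lowest-numbered state that keeps every Accept/Reject pair distinguishable — a pair clashes when both reach the same state with identical unread suffix — and to a fresh state only if none does.
a: 0a undefined. 0a->0: ok.
b: 0b undefined. 0b->0: no, a/baabbba meet in 0. Open state 1: 0b->1.
ba: 1a undefined. 1a->0: no, a/aabaaa meet in 0. 1a->1: ok.
bb: 1b undefined. 1b->0: no, a/baabbba meet in 0. 1b->1: no, ababab/baabbba meet in 1. Open state 2: 1b->2.
bba: 2a undefined. 2a->0: no, a/bba meet in 0. 2a->1: ok.
babb: 2b undefined. 2b->0: no, ababab/babbabb meet in 2. 2b->1: ok.
All examples now run through 3 states with every (state, symbol) defined. Accept strings end in {0,2}, Reject strings end in {1}; accept={0,2}.

states=3 start=0 accept={0,2} delta: 0a->0 0b->1 1a->1 1b->2 2a->1 2b->1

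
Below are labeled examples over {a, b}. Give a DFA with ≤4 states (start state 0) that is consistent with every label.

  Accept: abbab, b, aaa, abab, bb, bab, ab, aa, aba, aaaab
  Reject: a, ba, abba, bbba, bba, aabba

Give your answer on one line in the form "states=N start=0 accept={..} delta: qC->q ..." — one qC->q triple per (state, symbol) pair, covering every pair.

states=3 start=0 accept={0,2} delta: 0a->1 0b->0 1a->2 1b->2 2a->0 2b->0

State merging on the prefix tree: take the shortest (then alphabetical) example prefix whose next move is undefined and point that move at state 0, else 1, else 2, ...; a target is out if some Accept/Reject pair would then sit in one state with the same input left (inseparable). If every existing state is out, open a new one.
a: 0a undefined. 0a->0: no, aaa/a meet in 0. Open state 1: 0a->1.
b: 0b undefined. 0b->0: ok.
aa: 1a undefined. 1a->0: no, aaa/a meet in 1. 1a->1: no, aaa/a meet in 1. Open state 2: 1a->2.
ab: 1b undefined. 1b->0: no, aba/a meet in 1. 1b->1: no, bab/a meet in 1. 1b->2: ok.
aaa: 2a undefined. 2a->0: ok.
aab: 2b undefined. 2b->0: ok.
All examples now run through 3 states with every (state, symbol) defined. Accept strings end in {0,2}, Reject strings end in {1}; accept={0,2}.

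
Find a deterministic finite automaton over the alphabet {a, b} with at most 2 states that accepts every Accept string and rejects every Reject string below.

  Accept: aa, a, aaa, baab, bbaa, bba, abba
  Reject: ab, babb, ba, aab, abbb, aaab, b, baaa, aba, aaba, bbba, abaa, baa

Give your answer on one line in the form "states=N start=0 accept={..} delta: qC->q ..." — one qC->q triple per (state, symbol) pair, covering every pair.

State merging on the prefix tree: take the shortest (then alphabetical) example prefix whose next move is undefined and point that move at state 0, else 1, else 2, ...; a target is out if some Accept/Reject pair would then sit in one state with the same input left (inseparable). If every existing state is out, open a new one.
a: 0a undefined. 0a->0: ok.
b: 0b undefined. 0b->0: no, aa/ab meet in 0. Open state 1: 0b->1.
ba: 1a undefined. 1a->0: no, aa/ba meet in 0. 1a->1: ok.
bb: 1b undefined. 1b->0: ok.
All examples now run through 2 states with every (state, symbol) defined. Accept strings end in {0}, Reject strings end in {1}; accept={0}.

states=2 start=0 accept={0} delta: 0a->0 0b->1 1a->1 1b->0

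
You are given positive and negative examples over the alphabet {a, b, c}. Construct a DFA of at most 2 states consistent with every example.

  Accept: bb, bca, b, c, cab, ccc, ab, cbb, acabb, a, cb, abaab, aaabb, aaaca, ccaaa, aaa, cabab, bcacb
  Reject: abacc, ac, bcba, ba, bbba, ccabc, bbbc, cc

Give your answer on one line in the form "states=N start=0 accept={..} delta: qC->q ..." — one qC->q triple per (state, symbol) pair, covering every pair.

states=2 start=0 accept={1} delta: 0a->1 0b->1 0c->1 1a->0 1b->1 1c->0

Fold the examples into a partial DFA from state 0: repeatedly fix the first undefined (state, symbol) met by the shortest-then-alphabetical prefix, trying targets in increasing order and rejecting any under which an Accept and a Reject string meet in one state with the same remainder; add a state when all current targets are rejected. Accepting states are where Accept strings end.
a: 0a undefined. 0a->0: no, c/ac meet in 0 with "c" left. Open state 1: 0a->1.
b: 0b undefined. 0b->0: no, c/bbbc meet in 0 with "c" left. 0b->1: ok.
c: 0c undefined. 0c->0: no, c/cc meet in 0. 0c->1: ok.
aa: 1a undefined. 1a->0: ok.
ab: 1b undefined. 1b->0: no, bb/ba meet in 0. 1b->1: ok.
ac: 1c undefined. 1c->0: ok.
All examples now run through 2 states with every (state, symbol) defined. Accept strings end in {1}, Reject strings end in {0}; accept={1}.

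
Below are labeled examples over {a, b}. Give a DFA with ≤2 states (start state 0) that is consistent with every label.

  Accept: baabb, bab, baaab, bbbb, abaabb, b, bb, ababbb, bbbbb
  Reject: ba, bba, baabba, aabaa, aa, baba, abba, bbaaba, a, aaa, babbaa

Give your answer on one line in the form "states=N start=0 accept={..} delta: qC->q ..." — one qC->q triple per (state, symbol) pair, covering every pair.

State merging on the prefix tree: take the shortest (then alphabetical) example prefix whose next move is undefined and point that move at state 0, else 1, else 2, ...; a target is out if some Accept/Reject pair would then sit in one state with the same input left (inseparable). If every existing state is out, open a new one.
a: 0a undefined. 0a->0: ok.
b: 0b undefined. 0b->0: no, baabb/ba meet in 0. Open state 1: 0b->1.
ba: 1a undefined. 1a->0: ok.
bb: 1b undefined. 1b->0: no, baabb/ba meet in 0. 1b->1: ok.
All examples now run through 2 states with every (state, symbol) defined. Accept strings end in {1}, Reject strings end in {0}; accept={1}.

states=2 start=0 accept={1} delta: 0a->0 0b->1 1a->0 1b->1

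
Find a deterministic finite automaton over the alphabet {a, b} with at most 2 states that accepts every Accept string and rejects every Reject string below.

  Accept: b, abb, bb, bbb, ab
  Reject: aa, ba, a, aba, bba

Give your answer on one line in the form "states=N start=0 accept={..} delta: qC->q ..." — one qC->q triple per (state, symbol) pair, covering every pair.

states=2 start=0 accept={1} delta: 0a->0 0b->1 1a->0 1b->1

State merging on the prefix tree: take the shortest (then alphabetical) example prefix whose next move is undefined and point that move at state 0, else 1, else 2, ...; a target is out if some Accept/Reject pair would then sit in one state with the same input left (inseparable). If every existing state is out, open a new one.
a: 0a undefined. 0a->0: ok.
b: 0b undefined. 0b->0: no, b/aa meet in 0. Open state 1: 0b->1.
ba: 1a undefined. 1a->0: ok.
bb: 1b undefined. 1b->0: no, abb/aa meet in 0. 1b->1: ok.
All examples now run through 2 states with every (state, symbol) defined. Accept strings end in {1}, Reject strings end in {0}; accept={1}.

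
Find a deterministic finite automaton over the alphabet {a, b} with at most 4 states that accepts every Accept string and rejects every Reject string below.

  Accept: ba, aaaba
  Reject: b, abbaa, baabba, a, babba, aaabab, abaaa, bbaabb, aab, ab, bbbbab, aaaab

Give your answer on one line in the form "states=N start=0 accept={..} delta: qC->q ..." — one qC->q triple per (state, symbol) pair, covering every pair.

Fold the examples into a partial DFA from state 0: repeatedly fix the first undefined (state, symbol) met by the shortest-then-alphabetical prefix, trying targets in increasing order and rejecting any under which an Accept and a Reject string meet in one state with the same remainder; add a state when all current targets are rejected. Accepting states are where Accept strings end.
a: 0a undefined. 0a->0: ok.
b: 0b undefined. 0b->0: no, ba/b meet in 0. Open state 1: 0b->1.
ba: 1a undefined. 1a->0: no, ba/a meet in 0. 1a->1: no, ba/b meet in 1. Open state 2: 1a->2.
bb: 1b undefined. 1b->0: ok.
baa: 2a undefined. 2a->0: ok.
bab: 2b undefined. 2b->0: no, ba/babba meet in 2. 2b->1: ok.
All examples now run through 3 states with every (state, symbol) defined. Accept strings end in {2}, Reject strings end in {0,1}; accept={2}.

states=3 start=0 accept={2} delta: 0a->0 0b->1 1a->2 1b->0 2a->0 2b->1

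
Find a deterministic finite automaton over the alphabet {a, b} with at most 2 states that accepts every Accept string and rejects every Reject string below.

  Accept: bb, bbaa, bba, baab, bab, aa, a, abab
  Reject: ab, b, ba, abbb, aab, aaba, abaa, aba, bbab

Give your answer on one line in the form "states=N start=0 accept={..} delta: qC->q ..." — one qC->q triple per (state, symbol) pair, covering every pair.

Grow the machine one transition at a time. Run the examples from 0; the earliest place one falls off (shortest prefix, ties alphabetical) gets sent to the lowest-numbered state that keeps every Accept/Reject pair distinguishable — a pair clashes when both reach the same state with identical unread suffix — and to a fresh state only if none does.
a: 0a undefined. 0a->0: ok.
b: 0b undefined. 0b->0: no, bb/ab meet in 0. Open state 1: 0b->1.
ba: 1a undefined. 1a->0: no, baab/ab meet in 1. 1a->1: ok.
bb: 1b undefined. 1b->0: ok.
All examples now run through 2 states with every (state, symbol) defined. Accept strings end in {0}, Reject strings end in {1}; accept={0}.

states=2 start=0 accept={0} delta: 0a->0 0b->1 1a->1 1b->0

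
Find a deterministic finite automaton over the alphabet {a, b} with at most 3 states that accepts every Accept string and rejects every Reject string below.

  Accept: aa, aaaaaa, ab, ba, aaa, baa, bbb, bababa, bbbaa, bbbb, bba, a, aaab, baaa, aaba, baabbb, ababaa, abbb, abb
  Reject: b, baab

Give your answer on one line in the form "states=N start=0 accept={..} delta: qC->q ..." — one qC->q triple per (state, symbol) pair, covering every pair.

State merging on the prefix tree: take the shortest (then alphabetical) example prefix whose next move is undefined and point that move at state 0, else 1, else 2, ...; a target is out if some Accept/Reject pair would then sit in one state with the same input left (inseparable). If every existing state is out, open a new one.
a: 0a undefined. 0a->0: no, ab/b meet in 0 with "b" left. Open state 1: 0a->1.
b: 0b undefined. 0b->0: no, bbb/b meet in 0. 0b->1: no, a/b meet in 1. Open state 2: 0b->2.
aa: 1a undefined. 1a->0: ok.
ab: 1b undefined. 1b->0: no, abb/b meet in 2. 1b->1: ok.
ba: 2a undefined. 2a->0: no, ab/baab meet in 1. 2a->1: ok.
bb: 2b undefined. 2b->0: no, bbb/b meet in 2. 2b->1: ok.
All examples now run through 3 states with every (state, symbol) defined. Accept strings end in {0,1}, Reject strings end in {2}; accept={0,1}.

states=3 start=0 accept={0,1} delta: 0a->1 0b->2 1a->0 1b->1 2a->1 2b->1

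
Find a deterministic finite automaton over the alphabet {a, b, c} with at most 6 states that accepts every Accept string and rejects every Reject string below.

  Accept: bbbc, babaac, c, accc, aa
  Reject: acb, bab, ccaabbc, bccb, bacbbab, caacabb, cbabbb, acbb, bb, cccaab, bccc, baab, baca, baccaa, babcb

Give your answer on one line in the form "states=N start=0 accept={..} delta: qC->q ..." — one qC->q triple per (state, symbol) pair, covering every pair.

State merging on the prefix tree: take the shortest (then alphabetical) example prefix whose next move is undefined and point that move at state 0, else 1, else 2, ...; a target is out if some Accept/Reject pair would then sit in one state with the same input left (inseparable). If every existing state is out, open a new one.
a: 0a undefined. 0a->0: ok.
b: 0b undefined. 0b->0: no, accc/bccc meet in 0 with "ccc" left. Open state 1: 0b->1.
c: 0c undefined. 0c->0: ok.
ba: 1a undefined. 1a->0: no, babaac/baca meet in 0. 1a->1: ok.
bb: 1b undefined. 1b->0: no, babaac/bab meet in 0. 1b->1: no, bbbc/ccaabbc meet in 1 with "c" left. Open state 2: 1b->2.
bc: 1c undefined. 1c->0: no, c/bccc meet in 0. 1c->1: ok.
bbb: 2b undefined. 2b->0: ok.
baba: 2a undefined. 2a->0: ok.
babc: 2c undefined. 2c->0: no, bbbc/ccaabbc meet in 0. 2c->1: ok.
All examples now run through 3 states with every (state, symbol) defined. Accept strings end in {0}, Reject strings end in {1,2}; accept={0}.

states=3 start=0 accept={0} delta: 0a->0 0b->1 0c->0 1a->1 1b->2 1c->1 2a->0 2b->0 2c->1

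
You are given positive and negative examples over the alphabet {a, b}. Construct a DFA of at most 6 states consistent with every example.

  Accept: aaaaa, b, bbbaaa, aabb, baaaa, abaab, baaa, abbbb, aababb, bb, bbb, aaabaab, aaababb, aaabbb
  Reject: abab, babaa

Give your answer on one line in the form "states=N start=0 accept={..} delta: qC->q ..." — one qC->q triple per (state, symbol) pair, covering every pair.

states=4 start=0 accept={0,1} delta: 0a->0 0b->1 1a->2 1b->0 2a->0 2b->3 3a->1 3b->0

State merging on the prefix tree: take the shortest (then alphabetical) example prefix whose next move is undefined and point that move at state 0, else 1, else 2, ...; a target is out if some Accept/Reject pair would then sit in one state with the same input left (inseparable). If every existing state is out, open a new one.
a: 0a undefined. 0a->0: ok.
b: 0b undefined. 0b->0: no, aaaaa/abab meet in 0. Open state 1: 0b->1.
ba: 1a undefined. 1a->0: no, aaaaa/babaa meet in 0. 1a->1: no, aabb/abab meet in 1 with "b" left. Open state 2: 1a->2.
bb: 1b undefined. 1b->0: ok.
baa: 2a undefined. 2a->0: ok.
bab: 2b undefined. 2b->0: no, aaaaa/abab meet in 0. 2b->1: no, aaaaa/babaa meet in 0. 2b->2: no, aaaaa/babaa meet in 0. Open state 3: 2b->3.
baba: 3a undefined. 3a->0: no, aaaaa/babaa meet in 0. 3a->1: ok.
aababb: 3b undefined. 3b->0: ok.
All examples now run through 4 states with every (state, symbol) defined. Accept strings end in {0,1}, Reject strings end in {2,3}; accept={0,1}.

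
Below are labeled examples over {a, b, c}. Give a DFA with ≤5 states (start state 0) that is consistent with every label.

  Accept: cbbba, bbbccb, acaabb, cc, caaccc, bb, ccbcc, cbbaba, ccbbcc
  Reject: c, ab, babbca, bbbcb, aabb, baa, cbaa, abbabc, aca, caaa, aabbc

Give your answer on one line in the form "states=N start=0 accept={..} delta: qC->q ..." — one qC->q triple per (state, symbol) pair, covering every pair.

states=5 start=0 accept={0,3,4} delta: 0a->1 0b->0 0c->1 1a->1 1b->2 1c->3 2a->3 2b->2 2c->1 3a->2 3b->4 3c->1 4a->0 4b->0 4c->1

Grow the machine one transition at a time. Run the examples from 0; the earliest place one falls off (shortest prefix, ties alphabetical) gets sent to the lowest-numbered state that keeps every Accept/Reject pair distinguishable — a pair clashes when both reach the same state with identical unread suffix — and to a fresh state only if none does.
a: 0a undefined. 0a->0: no, bb/aabb meet in 0 with "bb" left. Open state 1: 0a->1.
b: 0b undefined. 0b->0: ok.
c: 0c undefined. 0c->0: no, bbbccb/c meet in 0. 0c->1: ok.
aa: 1a undefined. 1a->0: no, bb/aabb meet in 0. 1a->1: ok.
ab: 1b undefined. 1b->0: no, cbbba/c meet in 1. 1b->1: no, cbbba/c meet in 1. Open state 2: 1b->2.
ac: 1c undefined. 1c->0: no, acaabb/aabb meet in 2 with "b" left. 1c->1: no, bbbccb/ab meet in 2. 1c->2: no, bbbccb/aabb meet in 2 with "b" left. Open state 3: 1c->3.
abb: 2b undefined. 2b->0: no, cbbba/c meet in 1. 2b->1: no, cc/aabbc meet in 3. 2b->2: ok.
aca: 3a undefined. 3a->0: no, acaabb/ab meet in 2. 3a->1: no, acaabb/ab meet in 2. 3a->2: ok.
cba: 2a undefined. 2a->0: no, cbbaba/c meet in 1. 2a->1: no, cbbba/c meet in 1. 2a->2: no, cbbba/ab meet in 2. 2a->3: ok.
ccb: 3b undefined. 3b->0: no, cbbaba/c meet in 1. 3b->1: no, cbbba/abbabc meet in 3. 3b->2: no, bbbccb/ab meet in 2. 3b->3: no, cbbaba/ab meet in 2. Open state 4: 3b->4.
ccbb: 4b undefined. 4b->0: ok.
ccbc: 4c undefined. 4c->0: no, acaabb/abbabc meet in 0. 4c->1: ok.
aabbc: 2c undefined. 2c->0: no, acaabb/aabbc meet in 0. 2c->1: ok.
caacc: 3c undefined. 3c->0: no, caaccc/c meet in 1. 3c->1: ok.
cbbaba: 4a undefined. 4a->0: ok.
All examples now run through 5 states with every (state, symbol) defined. Accept strings end in {0,3,4}, Reject strings end in {1,2}; accept={0,3,4}.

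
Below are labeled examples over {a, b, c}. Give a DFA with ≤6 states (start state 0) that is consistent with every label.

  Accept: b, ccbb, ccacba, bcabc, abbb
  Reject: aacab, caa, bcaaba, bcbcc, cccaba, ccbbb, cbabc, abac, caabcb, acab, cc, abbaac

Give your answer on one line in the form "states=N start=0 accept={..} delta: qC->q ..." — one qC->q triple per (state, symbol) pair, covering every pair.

states=5 start=0 accept={0,4} delta: 0a->0 0b->0 0c->1 1a->1 1b->2 1c->2 2a->2 2b->3 2c->4 3a->0 3b->4 3c->1 4a->1 4b->3 4c->1

Fold the examples into a partial DFA from state 0: repeatedly fix the first undefined (state, symbol) met by the shortest-then-alphabetical prefix, trying targets in increasing order and rejecting any under which an Accept and a Reject string meet in one state with the same remainder; add a state when all current targets are rejected. Accepting states are where Accept strings end.
a: 0a undefined. 0a->0: ok.
b: 0b undefined. 0b->0: ok.
c: 0c undefined. 0c->0: no, b/aacab meet in 0. Open state 1: 0c->1.
ca: 1a undefined. 1a->0: no, b/aacab meet in 0. 1a->1: ok.
cb: 1b undefined. 1b->0: no, b/aacab meet in 0. 1b->1: no, bcabc/cbabc meet in 1 with "c" left. Open state 2: 1b->2.
cc: 1c undefined. 1c->0: no, b/ccbbb meet in 0. 1c->1: no, ccacba/bcaaba meet in 2 with "a" left. 1c->2: ok.
cba: 2a undefined. 2a->0: no, b/bcaaba meet in 0. 2a->1: no, bcabc/cbabc meet in 2 with "c" left. 2a->2: ok.
ccb: 2b undefined. 2b->0: no, b/ccbbb meet in 0. 2b->1: no, ccbb/aacab meet in 2. 2b->2: no, ccbb/aacab meet in 2. Open state 3: 2b->3.
ccc: 2c undefined. 2c->0: no, b/cccaba meet in 0. 2c->1: no, ccacba/aacab meet in 2. 2c->2: no, ccacba/cccaba meet in 3 with "a" left. 2c->3: no, ccbb/caabcb meet in 3 with "b" left. Open state 4: 2c->4.
ccbb: 3b undefined. 3b->0: no, b/ccbbb meet in 0. 3b->1: no, ccbb/caa meet in 1. 3b->2: no, ccbb/aacab meet in 2. 3b->3: no, ccbb/ccbbb meet in 3. 3b->4: ok.
ccca: 4a undefined. 4a->0: no, b/cccaba meet in 0. 4a->1: ok.
bcbcc: 4c undefined. 4c->0: no, b/bcbcc meet in 0. 4c->1: ok.
cbabc: 3c undefined. 3c->0: no, b/cbabc meet in 0. 3c->1: ok.
ccacb: 4b undefined. 4b->0: no, b/ccbbb meet in 0. 4b->1: no, ccacba/caa meet in 1. 4b->2: no, ccacba/aacab meet in 2. 4b->3: ok.
ccacba: 3a undefined. 3a->0: ok.
All examples now run through 5 states with every (state, symbol) defined. Accept strings end in {0,4}, Reject strings end in {1,2,3}; accept={0,4}.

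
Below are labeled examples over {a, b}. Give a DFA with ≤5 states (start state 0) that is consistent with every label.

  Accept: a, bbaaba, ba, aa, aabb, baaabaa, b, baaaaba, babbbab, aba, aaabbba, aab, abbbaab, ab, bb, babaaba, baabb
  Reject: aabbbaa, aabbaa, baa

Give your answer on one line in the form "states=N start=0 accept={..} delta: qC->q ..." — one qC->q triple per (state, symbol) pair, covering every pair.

Grow the machine one transition at a time. Run the examples from 0; the earliest place one falls off (shortest prefix, ties alphabetical) gets sent to the lowest-numbered state that keeps every Accept/Reject pair distinguishable — a pair clashes when both reach the same state with identical unread suffix — and to a fresh state only if none does.
a: 0a undefined. 0a->0: ok.
b: 0b undefined. 0b->0: no, a/aabbbaa meet in 0. Open state 1: 0b->1.
ba: 1a undefined. 1a->0: no, a/baa meet in 0. 1a->1: no, ba/baa meet in 1. Open state 2: 1a->2.
bb: 1b undefined. 1b->0: no, a/aabbaa meet in 0. 1b->1: ok.
baa: 2a undefined. 2a->0: no, a/aabbbaa meet in 0. 2a->1: no, aabb/aabbbaa meet in 1. 2a->2: no, ba/aabbbaa meet in 2. Open state 3: 2a->3.
bab: 2b undefined. 2b->0: ok.
baaa: 3a undefined. 3a->0: no, baaabaa/aabbbaa meet in 3. 3a->1: no, baaabaa/aabbbaa meet in 3. 3a->2: ok.
baab: 3b undefined. 3b->0: ok.
All examples now run through 4 states with every (state, symbol) defined. Accept strings end in {0,1,2}, Reject strings end in {3}; accept={0,1,2}.

states=4 start=0 accept={0,1,2} delta: 0a->0 0b->1 1a->2 1b->1 2a->3 2b->0 3a->2 3b->0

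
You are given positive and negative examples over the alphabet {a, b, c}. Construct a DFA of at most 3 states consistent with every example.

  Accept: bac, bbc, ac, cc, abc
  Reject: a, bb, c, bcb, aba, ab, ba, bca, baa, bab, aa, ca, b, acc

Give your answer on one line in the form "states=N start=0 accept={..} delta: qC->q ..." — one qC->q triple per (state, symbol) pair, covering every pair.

states=2 start=0 accept={0} delta: 0a->1 0b->1 0c->1 1a->1 1b->1 1c->0

Fold the examples into a partial DFA from state 0: repeatedly fix the first undefined (state, symbol) met by the shortest-then-alphabetical prefix, trying targets in increasing order and rejecting any under which an Accept and a Reject string meet in one state with the same remainder; add a state when all current targets are rejected. Accepting states are where Accept strings end.
a: 0a undefined. 0a->0: no, ac/c meet in 0 with "c" left. Open state 1: 0a->1.
b: 0b undefined. 0b->0: no, bbc/c meet in 0 with "c" left. 0b->1: ok.
c: 0c undefined. 0c->0: no, cc/c meet in 0. 0c->1: ok.
aa: 1a undefined. 1a->0: no, bac/a meet in 1. 1a->1: ok.
ab: 1b undefined. 1b->0: no, bbc/a meet in 1. 1b->1: ok.
ac: 1c undefined. 1c->0: ok.
All examples now run through 2 states with every (state, symbol) defined. Accept strings end in {0}, Reject strings end in {1}; accept={0}.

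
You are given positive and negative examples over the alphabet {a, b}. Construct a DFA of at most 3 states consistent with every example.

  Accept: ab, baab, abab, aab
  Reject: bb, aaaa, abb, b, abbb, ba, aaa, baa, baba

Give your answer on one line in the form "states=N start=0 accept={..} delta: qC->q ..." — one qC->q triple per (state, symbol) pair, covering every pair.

states=3 start=0 accept={2} delta: 0a->1 0b->0 1a->1 1b->2 2a->1 2b->0

State merging on the prefix tree: take the shortest (then alphabetical) example prefix whose next move is undefined and point that move at state 0, else 1, else 2, ...; a target is out if some Accept/Reject pair would then sit in one state with the same input left (inseparable). If every existing state is out, open a new one.
a: 0a undefined. 0a->0: no, ab/b meet in 0 with "b" left. Open state 1: 0a->1.
b: 0b undefined. 0b->0: ok.
aa: 1a undefined. 1a->0: no, baab/bb meet in 0. 1a->1: ok.
ab: 1b undefined. 1b->0: no, ab/bb meet in 0. 1b->1: no, ab/aaaa meet in 1. Open state 2: 1b->2.
aba: 2a undefined. 2a->0: no, abab/bb meet in 0. 2a->1: ok.
abb: 2b undefined. 2b->0: ok.
All examples now run through 3 states with every (state, symbol) defined. Accept strings end in {2}, Reject strings end in {0,1}; accept={2}.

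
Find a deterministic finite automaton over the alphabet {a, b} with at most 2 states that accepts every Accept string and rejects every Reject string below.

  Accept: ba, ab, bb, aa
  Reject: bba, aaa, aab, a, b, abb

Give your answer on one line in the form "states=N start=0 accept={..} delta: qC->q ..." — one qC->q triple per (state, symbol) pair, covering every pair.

states=2 start=0 accept={0} delta: 0a->1 0b->1 1a->0 1b->0

Fold the examples into a partial DFA from state 0: repeatedly fix the first undefined (state, symbol) met by the shortest-then-alphabetical prefix, trying targets in increasing order and rejecting any under which an Accept and a Reject string meet in one state with the same remainder; add a state when all current targets are rejected. Accepting states are where Accept strings end.
a: 0a undefined. 0a->0: no, ab/aab meet in 0 with "b" left. Open state 1: 0a->1.
b: 0b undefined. 0b->0: no, ba/bba meet in 1. 0b->1: ok.
aa: 1a undefined. 1a->0: ok.
ab: 1b undefined. 1b->0: ok.
All examples now run through 2 states with every (state, symbol) defined. Accept strings end in {0}, Reject strings end in {1}; accept={0}.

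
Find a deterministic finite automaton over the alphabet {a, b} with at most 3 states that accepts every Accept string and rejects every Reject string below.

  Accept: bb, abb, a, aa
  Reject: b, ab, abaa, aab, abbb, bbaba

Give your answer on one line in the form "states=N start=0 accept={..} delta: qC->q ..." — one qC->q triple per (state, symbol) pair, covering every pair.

states=2 start=0 accept={0} delta: 0a->0 0b->1 1a->1 1b->0

State merging on the prefix tree: take the shortest (then alphabetical) example prefix whose next move is undefined and point that move at state 0, else 1, else 2, ...; a target is out if some Accept/Reject pair would then sit in one state with the same input left (inseparable). If every existing state is out, open a new one.
a: 0a undefined. 0a->0: ok.
b: 0b undefined. 0b->0: no, bb/b meet in 0. Open state 1: 0b->1.
bb: 1b undefined. 1b->0: ok.
aba: 1a undefined. 1a->0: no, bb/abaa meet in 0. 1a->1: ok.
All examples now run through 2 states with every (state, symbol) defined. Accept strings end in {0}, Reject strings end in {1}; accept={0}.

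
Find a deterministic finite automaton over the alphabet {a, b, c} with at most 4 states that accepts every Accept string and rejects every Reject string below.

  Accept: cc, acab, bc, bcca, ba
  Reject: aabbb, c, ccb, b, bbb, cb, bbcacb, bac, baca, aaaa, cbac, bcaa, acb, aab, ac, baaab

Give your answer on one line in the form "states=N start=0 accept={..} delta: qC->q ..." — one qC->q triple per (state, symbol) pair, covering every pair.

Fold the examples into a partial DFA from state 0: repeatedly fix the first undefined (state, symbol) met by the shortest-then-alphabetical prefix, trying targets in increasing order and rejecting any under which an Accept and a Reject string meet in one state with the same remainder; add a state when all current targets are rejected. Accepting states are where Accept strings end.
a: 0a undefined. 0a->0: ok.
b: 0b undefined. 0b->0: no, bc/c meet in 0 with "c" left. Open state 1: 0b->1.
c: 0c undefined. 0c->0: no, cc/c meet in 0. 0c->1: ok.
ba: 1a undefined. 1a->0: no, acab/c meet in 1. 1a->1: no, cc/bac meet in 1 with "c" left. Open state 2: 1a->2.
bb: 1b undefined. 1b->0: ok.
bc: 1c undefined. 1c->0: no, cc/cb meet in 0. 1c->1: no, cc/aabbb meet in 1. 1c->2: no, acab/ccb meet in 2 with "b" left. Open state 3: 1c->3.
baa: 2a undefined. 2a->0: ok.
bac: 2c undefined. 2c->0: ok.
bca: 3a undefined. 3a->0: ok.
bcc: 3c undefined. 3c->0: no, bcca/cb meet in 0. 3c->1: ok.
ccb: 3b undefined. 3b->0: ok.
acab: 2b undefined. 2b->0: no, acab/ccb meet in 0. 2b->1: no, acab/aabbb meet in 1. 2b->2: ok.
All examples now run through 4 states with every (state, symbol) defined. Accept strings end in {2,3}, Reject strings end in {0,1}; accept={2,3}.

states=4 start=0 accept={2,3} delta: 0a->0 0b->1 0c->1 1a->2 1b->0 1c->3 2a->0 2b->2 2c->0 3a->0 3b->0 3c->1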